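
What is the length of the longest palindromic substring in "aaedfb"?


Input: "aaedfb"
Checking substrings for palindromes:
  [0:2] "aa" (len 2) => palindrome
Longest palindromic substring: "aa" with length 2

2


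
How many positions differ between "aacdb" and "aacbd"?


Comparing "aacdb" and "aacbd" position by position:
  Position 0: 'a' vs 'a' => same
  Position 1: 'a' vs 'a' => same
  Position 2: 'c' vs 'c' => same
  Position 3: 'd' vs 'b' => DIFFER
  Position 4: 'b' vs 'd' => DIFFER
Positions that differ: 2

2


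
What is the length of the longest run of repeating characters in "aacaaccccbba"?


Input: "aacaaccccbba"
Scanning for longest run:
  Position 1 ('a'): continues run of 'a', length=2
  Position 2 ('c'): new char, reset run to 1
  Position 3 ('a'): new char, reset run to 1
  Position 4 ('a'): continues run of 'a', length=2
  Position 5 ('c'): new char, reset run to 1
  Position 6 ('c'): continues run of 'c', length=2
  Position 7 ('c'): continues run of 'c', length=3
  Position 8 ('c'): continues run of 'c', length=4
  Position 9 ('b'): new char, reset run to 1
  Position 10 ('b'): continues run of 'b', length=2
  Position 11 ('a'): new char, reset run to 1
Longest run: 'c' with length 4

4


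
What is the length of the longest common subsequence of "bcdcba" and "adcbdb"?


LCS of "bcdcba" and "adcbdb"
DP table:
           a    d    c    b    d    b
      0    0    0    0    0    0    0
  b   0    0    0    0    1    1    1
  c   0    0    0    1    1    1    1
  d   0    0    1    1    1    2    2
  c   0    0    1    2    2    2    2
  b   0    0    1    2    3    3    3
  a   0    1    1    2    3    3    3
LCS length = dp[6][6] = 3

3


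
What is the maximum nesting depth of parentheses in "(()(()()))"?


Input: "(()(()()))"
Tracking depth:
  Position 0 '(': depth becomes 1
  Position 1 '(': depth becomes 2
  Position 2 ')': depth becomes 1
  Position 3 '(': depth becomes 2
  Position 4 '(': depth becomes 3
  Position 5 ')': depth becomes 2
  Position 6 '(': depth becomes 3
  Position 7 ')': depth becomes 2
  Position 8 ')': depth becomes 1
  Position 9 ')': depth becomes 0
Maximum depth reached: 3

3


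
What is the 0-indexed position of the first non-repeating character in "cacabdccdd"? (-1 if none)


Input: cacabdccdd
Character frequencies:
  'a': 2
  'b': 1
  'c': 4
  'd': 3
Scanning left to right for freq == 1:
  Position 0 ('c'): freq=4, skip
  Position 1 ('a'): freq=2, skip
  Position 2 ('c'): freq=4, skip
  Position 3 ('a'): freq=2, skip
  Position 4 ('b'): unique! => answer = 4

4


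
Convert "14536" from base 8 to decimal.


Input: "14536" in base 8
Positional expansion:
  Digit '1' (value 1) x 8^4 = 4096
  Digit '4' (value 4) x 8^3 = 2048
  Digit '5' (value 5) x 8^2 = 320
  Digit '3' (value 3) x 8^1 = 24
  Digit '6' (value 6) x 8^0 = 6
Sum = 6494

6494


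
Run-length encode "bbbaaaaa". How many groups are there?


Input: bbbaaaaa
Scanning for consecutive runs:
  Group 1: 'b' x 3 (positions 0-2)
  Group 2: 'a' x 5 (positions 3-7)
Total groups: 2

2


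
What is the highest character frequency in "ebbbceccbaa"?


Input: ebbbceccbaa
Character counts:
  'a': 2
  'b': 4
  'c': 3
  'e': 2
Maximum frequency: 4

4


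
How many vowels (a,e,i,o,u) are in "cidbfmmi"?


Input: cidbfmmi
Checking each character:
  'c' at position 0: consonant
  'i' at position 1: vowel (running total: 1)
  'd' at position 2: consonant
  'b' at position 3: consonant
  'f' at position 4: consonant
  'm' at position 5: consonant
  'm' at position 6: consonant
  'i' at position 7: vowel (running total: 2)
Total vowels: 2

2


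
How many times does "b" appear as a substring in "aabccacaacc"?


Searching for "b" in "aabccacaacc"
Scanning each position:
  Position 0: "a" => no
  Position 1: "a" => no
  Position 2: "b" => MATCH
  Position 3: "c" => no
  Position 4: "c" => no
  Position 5: "a" => no
  Position 6: "c" => no
  Position 7: "a" => no
  Position 8: "a" => no
  Position 9: "c" => no
  Position 10: "c" => no
Total occurrences: 1

1


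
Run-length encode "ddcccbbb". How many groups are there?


Input: ddcccbbb
Scanning for consecutive runs:
  Group 1: 'd' x 2 (positions 0-1)
  Group 2: 'c' x 3 (positions 2-4)
  Group 3: 'b' x 3 (positions 5-7)
Total groups: 3

3


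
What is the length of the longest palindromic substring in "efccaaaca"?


Input: "efccaaaca"
Checking substrings for palindromes:
  [3:8] "caaac" (len 5) => palindrome
  [4:7] "aaa" (len 3) => palindrome
  [6:9] "aca" (len 3) => palindrome
  [2:4] "cc" (len 2) => palindrome
  [4:6] "aa" (len 2) => palindrome
  [5:7] "aa" (len 2) => palindrome
Longest palindromic substring: "caaac" with length 5

5


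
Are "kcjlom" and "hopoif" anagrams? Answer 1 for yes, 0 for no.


Strings: "kcjlom", "hopoif"
Sorted first:  cjklmo
Sorted second: fhioop
Differ at position 0: 'c' vs 'f' => not anagrams

0


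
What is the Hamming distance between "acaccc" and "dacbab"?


Comparing "acaccc" and "dacbab" position by position:
  Position 0: 'a' vs 'd' => differ
  Position 1: 'c' vs 'a' => differ
  Position 2: 'a' vs 'c' => differ
  Position 3: 'c' vs 'b' => differ
  Position 4: 'c' vs 'a' => differ
  Position 5: 'c' vs 'b' => differ
Total differences (Hamming distance): 6

6


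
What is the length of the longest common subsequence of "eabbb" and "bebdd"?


LCS of "eabbb" and "bebdd"
DP table:
           b    e    b    d    d
      0    0    0    0    0    0
  e   0    0    1    1    1    1
  a   0    0    1    1    1    1
  b   0    1    1    2    2    2
  b   0    1    1    2    2    2
  b   0    1    1    2    2    2
LCS length = dp[5][5] = 2

2


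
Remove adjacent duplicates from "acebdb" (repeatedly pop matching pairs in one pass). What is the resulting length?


Input: acebdb
Stack-based adjacent duplicate removal:
  Read 'a': push. Stack: a
  Read 'c': push. Stack: ac
  Read 'e': push. Stack: ace
  Read 'b': push. Stack: aceb
  Read 'd': push. Stack: acebd
  Read 'b': push. Stack: acebdb
Final stack: "acebdb" (length 6)

6


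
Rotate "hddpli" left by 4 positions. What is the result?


Input: "hddpli", rotate left by 4
First 4 characters: "hddp"
Remaining characters: "li"
Concatenate remaining + first: "li" + "hddp" = "lihddp"

lihddp


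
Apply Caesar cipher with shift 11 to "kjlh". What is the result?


Caesar cipher: shift "kjlh" by 11
  'k' (pos 10) + 11 = pos 21 = 'v'
  'j' (pos 9) + 11 = pos 20 = 'u'
  'l' (pos 11) + 11 = pos 22 = 'w'
  'h' (pos 7) + 11 = pos 18 = 's'
Result: vuws

vuws


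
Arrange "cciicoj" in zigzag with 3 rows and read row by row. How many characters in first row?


Zigzag "cciicoj" into 3 rows:
Placing characters:
  'c' => row 0
  'c' => row 1
  'i' => row 2
  'i' => row 1
  'c' => row 0
  'o' => row 1
  'j' => row 2
Rows:
  Row 0: "cc"
  Row 1: "cio"
  Row 2: "ij"
First row length: 2

2


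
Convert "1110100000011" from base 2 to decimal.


Input: "1110100000011" in base 2
Positional expansion:
  Digit '1' (value 1) x 2^12 = 4096
  Digit '1' (value 1) x 2^11 = 2048
  Digit '1' (value 1) x 2^10 = 1024
  Digit '0' (value 0) x 2^9 = 0
  Digit '1' (value 1) x 2^8 = 256
  Digit '0' (value 0) x 2^7 = 0
  Digit '0' (value 0) x 2^6 = 0
  Digit '0' (value 0) x 2^5 = 0
  Digit '0' (value 0) x 2^4 = 0
  Digit '0' (value 0) x 2^3 = 0
  Digit '0' (value 0) x 2^2 = 0
  Digit '1' (value 1) x 2^1 = 2
  Digit '1' (value 1) x 2^0 = 1
Sum = 7427

7427


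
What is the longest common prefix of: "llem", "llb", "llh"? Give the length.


Words: llem, llb, llh
  Position 0: all 'l' => match
  Position 1: all 'l' => match
  Position 2: ('e', 'b', 'h') => mismatch, stop
LCP = "ll" (length 2)

2


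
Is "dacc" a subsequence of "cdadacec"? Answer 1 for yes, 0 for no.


Check if "dacc" is a subsequence of "cdadacec"
Greedy scan:
  Position 0 ('c'): no match needed
  Position 1 ('d'): matches sub[0] = 'd'
  Position 2 ('a'): matches sub[1] = 'a'
  Position 3 ('d'): no match needed
  Position 4 ('a'): no match needed
  Position 5 ('c'): matches sub[2] = 'c'
  Position 6 ('e'): no match needed
  Position 7 ('c'): matches sub[3] = 'c'
All 4 characters matched => is a subsequence

1


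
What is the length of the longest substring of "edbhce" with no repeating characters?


Input: "edbhce"
Sliding window (track last position of each char):
  Position 0 ('e'): window [0,0] length 1 -- new best
  Position 1 ('d'): window [0,1] length 2 -- new best
  Position 2 ('b'): window [0,2] length 3 -- new best
  Position 3 ('h'): window [0,3] length 4 -- new best
  Position 4 ('c'): window [0,4] length 5 -- new best
  Position 5 ('e'): repeat (last at 0), move window start to 1
  Position 5 ('e'): window [1,5] length 5
Longest substring with no repeats: "edbhc" with length 5

5


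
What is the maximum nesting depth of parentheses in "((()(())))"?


Input: "((()(())))"
Tracking depth:
  Position 0 '(': depth becomes 1
  Position 1 '(': depth becomes 2
  Position 2 '(': depth becomes 3
  Position 3 ')': depth becomes 2
  Position 4 '(': depth becomes 3
  Position 5 '(': depth becomes 4
  Position 6 ')': depth becomes 3
  Position 7 ')': depth becomes 2
  Position 8 ')': depth becomes 1
  Position 9 ')': depth becomes 0
Maximum depth reached: 4

4


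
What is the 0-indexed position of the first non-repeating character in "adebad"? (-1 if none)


Input: adebad
Character frequencies:
  'a': 2
  'b': 1
  'd': 2
  'e': 1
Scanning left to right for freq == 1:
  Position 0 ('a'): freq=2, skip
  Position 1 ('d'): freq=2, skip
  Position 2 ('e'): unique! => answer = 2

2


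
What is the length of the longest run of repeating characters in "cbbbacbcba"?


Input: "cbbbacbcba"
Scanning for longest run:
  Position 1 ('b'): new char, reset run to 1
  Position 2 ('b'): continues run of 'b', length=2
  Position 3 ('b'): continues run of 'b', length=3
  Position 4 ('a'): new char, reset run to 1
  Position 5 ('c'): new char, reset run to 1
  Position 6 ('b'): new char, reset run to 1
  Position 7 ('c'): new char, reset run to 1
  Position 8 ('b'): new char, reset run to 1
  Position 9 ('a'): new char, reset run to 1
Longest run: 'b' with length 3

3


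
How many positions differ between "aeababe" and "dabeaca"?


Comparing "aeababe" and "dabeaca" position by position:
  Position 0: 'a' vs 'd' => DIFFER
  Position 1: 'e' vs 'a' => DIFFER
  Position 2: 'a' vs 'b' => DIFFER
  Position 3: 'b' vs 'e' => DIFFER
  Position 4: 'a' vs 'a' => same
  Position 5: 'b' vs 'c' => DIFFER
  Position 6: 'e' vs 'a' => DIFFER
Positions that differ: 6

6


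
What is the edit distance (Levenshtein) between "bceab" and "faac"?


Computing edit distance: "bceab" -> "faac"
DP table:
           f    a    a    c
      0    1    2    3    4
  b   1    1    2    3    4
  c   2    2    2    3    3
  e   3    3    3    3    4
  a   4    4    3    3    4
  b   5    5    4    4    4
Edit distance = dp[5][4] = 4

4


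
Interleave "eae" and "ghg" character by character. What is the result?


Interleaving "eae" and "ghg":
  Position 0: 'e' from first, 'g' from second => "eg"
  Position 1: 'a' from first, 'h' from second => "ah"
  Position 2: 'e' from first, 'g' from second => "eg"
Result: egaheg

egaheg


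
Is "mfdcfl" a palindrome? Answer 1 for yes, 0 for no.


Input: mfdcfl
Reversed: lfcdfm
  Compare pos 0 ('m') with pos 5 ('l'): MISMATCH
  Compare pos 1 ('f') with pos 4 ('f'): match
  Compare pos 2 ('d') with pos 3 ('c'): MISMATCH
Result: not a palindrome

0


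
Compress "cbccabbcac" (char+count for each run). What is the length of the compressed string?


Input: cbccabbcac
Runs:
  'c' x 1 => "c1"
  'b' x 1 => "b1"
  'c' x 2 => "c2"
  'a' x 1 => "a1"
  'b' x 2 => "b2"
  'c' x 1 => "c1"
  'a' x 1 => "a1"
  'c' x 1 => "c1"
Compressed: "c1b1c2a1b2c1a1c1"
Compressed length: 16

16


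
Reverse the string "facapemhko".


Input: facapemhko
Reading characters right to left:
  Position 9: 'o'
  Position 8: 'k'
  Position 7: 'h'
  Position 6: 'm'
  Position 5: 'e'
  Position 4: 'p'
  Position 3: 'a'
  Position 2: 'c'
  Position 1: 'a'
  Position 0: 'f'
Reversed: okhmepacaf

okhmepacaf


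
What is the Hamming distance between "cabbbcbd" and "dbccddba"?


Comparing "cabbbcbd" and "dbccddba" position by position:
  Position 0: 'c' vs 'd' => differ
  Position 1: 'a' vs 'b' => differ
  Position 2: 'b' vs 'c' => differ
  Position 3: 'b' vs 'c' => differ
  Position 4: 'b' vs 'd' => differ
  Position 5: 'c' vs 'd' => differ
  Position 6: 'b' vs 'b' => same
  Position 7: 'd' vs 'a' => differ
Total differences (Hamming distance): 7

7


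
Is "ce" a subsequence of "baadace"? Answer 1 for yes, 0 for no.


Check if "ce" is a subsequence of "baadace"
Greedy scan:
  Position 0 ('b'): no match needed
  Position 1 ('a'): no match needed
  Position 2 ('a'): no match needed
  Position 3 ('d'): no match needed
  Position 4 ('a'): no match needed
  Position 5 ('c'): matches sub[0] = 'c'
  Position 6 ('e'): matches sub[1] = 'e'
All 2 characters matched => is a subsequence

1


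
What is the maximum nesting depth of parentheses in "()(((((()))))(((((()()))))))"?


Input: "()(((((()))))(((((()()))))))"
Tracking depth:
  Position 0 '(': depth becomes 1
  Position 1 ')': depth becomes 0
  Position 2 '(': depth becomes 1
  Position 3 '(': depth becomes 2
  Position 4 '(': depth becomes 3
  Position 5 '(': depth becomes 4
  Position 6 '(': depth becomes 5
  Position 7 '(': depth becomes 6
  Position 8 ')': depth becomes 5
  Position 9 ')': depth becomes 4
  Position 10 ')': depth becomes 3
  Position 11 ')': depth becomes 2
  Position 12 ')': depth becomes 1
  Position 13 '(': depth becomes 2
  Position 14 '(': depth becomes 3
  Position 15 '(': depth becomes 4
  Position 16 '(': depth becomes 5
  Position 17 '(': depth becomes 6
  Position 18 '(': depth becomes 7
  Position 19 ')': depth becomes 6
  Position 20 '(': depth becomes 7
  Position 21 ')': depth becomes 6
  Position 22 ')': depth becomes 5
  Position 23 ')': depth becomes 4
  Position 24 ')': depth becomes 3
  Position 25 ')': depth becomes 2
  Position 26 ')': depth becomes 1
  Position 27 ')': depth becomes 0
Maximum depth reached: 7

7


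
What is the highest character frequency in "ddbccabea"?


Input: ddbccabea
Character counts:
  'a': 2
  'b': 2
  'c': 2
  'd': 2
  'e': 1
Maximum frequency: 2

2


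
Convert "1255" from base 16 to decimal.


Input: "1255" in base 16
Positional expansion:
  Digit '1' (value 1) x 16^3 = 4096
  Digit '2' (value 2) x 16^2 = 512
  Digit '5' (value 5) x 16^1 = 80
  Digit '5' (value 5) x 16^0 = 5
Sum = 4693

4693


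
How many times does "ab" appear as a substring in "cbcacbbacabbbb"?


Searching for "ab" in "cbcacbbacabbbb"
Scanning each position:
  Position 0: "cb" => no
  Position 1: "bc" => no
  Position 2: "ca" => no
  Position 3: "ac" => no
  Position 4: "cb" => no
  Position 5: "bb" => no
  Position 6: "ba" => no
  Position 7: "ac" => no
  Position 8: "ca" => no
  Position 9: "ab" => MATCH
  Position 10: "bb" => no
  Position 11: "bb" => no
  Position 12: "bb" => no
Total occurrences: 1

1


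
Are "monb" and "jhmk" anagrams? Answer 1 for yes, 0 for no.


Strings: "monb", "jhmk"
Sorted first:  bmno
Sorted second: hjkm
Differ at position 0: 'b' vs 'h' => not anagrams

0


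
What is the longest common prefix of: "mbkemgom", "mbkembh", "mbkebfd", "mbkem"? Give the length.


Words: mbkemgom, mbkembh, mbkebfd, mbkem
  Position 0: all 'm' => match
  Position 1: all 'b' => match
  Position 2: all 'k' => match
  Position 3: all 'e' => match
  Position 4: ('m', 'm', 'b', 'm') => mismatch, stop
LCP = "mbke" (length 4)

4


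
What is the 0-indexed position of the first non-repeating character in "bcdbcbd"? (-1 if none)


Input: bcdbcbd
Character frequencies:
  'b': 3
  'c': 2
  'd': 2
Scanning left to right for freq == 1:
  Position 0 ('b'): freq=3, skip
  Position 1 ('c'): freq=2, skip
  Position 2 ('d'): freq=2, skip
  Position 3 ('b'): freq=3, skip
  Position 4 ('c'): freq=2, skip
  Position 5 ('b'): freq=3, skip
  Position 6 ('d'): freq=2, skip
  No unique character found => answer = -1

-1


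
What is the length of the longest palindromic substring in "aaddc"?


Input: "aaddc"
Checking substrings for palindromes:
  [0:2] "aa" (len 2) => palindrome
  [2:4] "dd" (len 2) => palindrome
Longest palindromic substring: "aa" with length 2

2


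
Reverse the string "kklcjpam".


Input: kklcjpam
Reading characters right to left:
  Position 7: 'm'
  Position 6: 'a'
  Position 5: 'p'
  Position 4: 'j'
  Position 3: 'c'
  Position 2: 'l'
  Position 1: 'k'
  Position 0: 'k'
Reversed: mapjclkk

mapjclkk


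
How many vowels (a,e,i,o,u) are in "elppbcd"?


Input: elppbcd
Checking each character:
  'e' at position 0: vowel (running total: 1)
  'l' at position 1: consonant
  'p' at position 2: consonant
  'p' at position 3: consonant
  'b' at position 4: consonant
  'c' at position 5: consonant
  'd' at position 6: consonant
Total vowels: 1

1


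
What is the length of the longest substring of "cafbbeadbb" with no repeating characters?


Input: "cafbbeadbb"
Sliding window (track last position of each char):
  Position 0 ('c'): window [0,0] length 1 -- new best
  Position 1 ('a'): window [0,1] length 2 -- new best
  Position 2 ('f'): window [0,2] length 3 -- new best
  Position 3 ('b'): window [0,3] length 4 -- new best
  Position 4 ('b'): repeat (last at 3), move window start to 4
  Position 4 ('b'): window [4,4] length 1
  Position 5 ('e'): window [4,5] length 2
  Position 6 ('a'): window [4,6] length 3
  Position 7 ('d'): window [4,7] length 4
  Position 8 ('b'): repeat (last at 4), move window start to 5
  Position 8 ('b'): window [5,8] length 4
  Position 9 ('b'): repeat (last at 8), move window start to 9
  Position 9 ('b'): window [9,9] length 1
Longest substring with no repeats: "cafb" with length 4

4


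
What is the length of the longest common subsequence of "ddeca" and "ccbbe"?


LCS of "ddeca" and "ccbbe"
DP table:
           c    c    b    b    e
      0    0    0    0    0    0
  d   0    0    0    0    0    0
  d   0    0    0    0    0    0
  e   0    0    0    0    0    1
  c   0    1    1    1    1    1
  a   0    1    1    1    1    1
LCS length = dp[5][5] = 1

1


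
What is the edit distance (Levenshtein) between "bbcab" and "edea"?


Computing edit distance: "bbcab" -> "edea"
DP table:
           e    d    e    a
      0    1    2    3    4
  b   1    1    2    3    4
  b   2    2    2    3    4
  c   3    3    3    3    4
  a   4    4    4    4    3
  b   5    5    5    5    4
Edit distance = dp[5][4] = 4

4


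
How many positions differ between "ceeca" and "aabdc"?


Comparing "ceeca" and "aabdc" position by position:
  Position 0: 'c' vs 'a' => DIFFER
  Position 1: 'e' vs 'a' => DIFFER
  Position 2: 'e' vs 'b' => DIFFER
  Position 3: 'c' vs 'd' => DIFFER
  Position 4: 'a' vs 'c' => DIFFER
Positions that differ: 5

5


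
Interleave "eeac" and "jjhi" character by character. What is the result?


Interleaving "eeac" and "jjhi":
  Position 0: 'e' from first, 'j' from second => "ej"
  Position 1: 'e' from first, 'j' from second => "ej"
  Position 2: 'a' from first, 'h' from second => "ah"
  Position 3: 'c' from first, 'i' from second => "ci"
Result: ejejahci

ejejahci


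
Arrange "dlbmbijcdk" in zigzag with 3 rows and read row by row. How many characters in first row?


Zigzag "dlbmbijcdk" into 3 rows:
Placing characters:
  'd' => row 0
  'l' => row 1
  'b' => row 2
  'm' => row 1
  'b' => row 0
  'i' => row 1
  'j' => row 2
  'c' => row 1
  'd' => row 0
  'k' => row 1
Rows:
  Row 0: "dbd"
  Row 1: "lmick"
  Row 2: "bj"
First row length: 3

3


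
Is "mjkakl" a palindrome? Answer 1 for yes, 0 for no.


Input: mjkakl
Reversed: lkakjm
  Compare pos 0 ('m') with pos 5 ('l'): MISMATCH
  Compare pos 1 ('j') with pos 4 ('k'): MISMATCH
  Compare pos 2 ('k') with pos 3 ('a'): MISMATCH
Result: not a palindrome

0


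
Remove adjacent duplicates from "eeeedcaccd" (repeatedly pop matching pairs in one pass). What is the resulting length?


Input: eeeedcaccd
Stack-based adjacent duplicate removal:
  Read 'e': push. Stack: e
  Read 'e': matches stack top 'e' => pop. Stack: (empty)
  Read 'e': push. Stack: e
  Read 'e': matches stack top 'e' => pop. Stack: (empty)
  Read 'd': push. Stack: d
  Read 'c': push. Stack: dc
  Read 'a': push. Stack: dca
  Read 'c': push. Stack: dcac
  Read 'c': matches stack top 'c' => pop. Stack: dca
  Read 'd': push. Stack: dcad
Final stack: "dcad" (length 4)

4


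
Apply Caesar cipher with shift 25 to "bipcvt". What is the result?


Caesar cipher: shift "bipcvt" by 25
  'b' (pos 1) + 25 = pos 0 = 'a'
  'i' (pos 8) + 25 = pos 7 = 'h'
  'p' (pos 15) + 25 = pos 14 = 'o'
  'c' (pos 2) + 25 = pos 1 = 'b'
  'v' (pos 21) + 25 = pos 20 = 'u'
  't' (pos 19) + 25 = pos 18 = 's'
Result: ahobus

ahobus


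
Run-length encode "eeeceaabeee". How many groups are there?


Input: eeeceaabeee
Scanning for consecutive runs:
  Group 1: 'e' x 3 (positions 0-2)
  Group 2: 'c' x 1 (positions 3-3)
  Group 3: 'e' x 1 (positions 4-4)
  Group 4: 'a' x 2 (positions 5-6)
  Group 5: 'b' x 1 (positions 7-7)
  Group 6: 'e' x 3 (positions 8-10)
Total groups: 6

6


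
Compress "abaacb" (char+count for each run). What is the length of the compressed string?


Input: abaacb
Runs:
  'a' x 1 => "a1"
  'b' x 1 => "b1"
  'a' x 2 => "a2"
  'c' x 1 => "c1"
  'b' x 1 => "b1"
Compressed: "a1b1a2c1b1"
Compressed length: 10

10


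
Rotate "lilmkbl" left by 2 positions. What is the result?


Input: "lilmkbl", rotate left by 2
First 2 characters: "li"
Remaining characters: "lmkbl"
Concatenate remaining + first: "lmkbl" + "li" = "lmkblli"

lmkblli


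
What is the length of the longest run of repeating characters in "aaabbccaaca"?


Input: "aaabbccaaca"
Scanning for longest run:
  Position 1 ('a'): continues run of 'a', length=2
  Position 2 ('a'): continues run of 'a', length=3
  Position 3 ('b'): new char, reset run to 1
  Position 4 ('b'): continues run of 'b', length=2
  Position 5 ('c'): new char, reset run to 1
  Position 6 ('c'): continues run of 'c', length=2
  Position 7 ('a'): new char, reset run to 1
  Position 8 ('a'): continues run of 'a', length=2
  Position 9 ('c'): new char, reset run to 1
  Position 10 ('a'): new char, reset run to 1
Longest run: 'a' with length 3

3


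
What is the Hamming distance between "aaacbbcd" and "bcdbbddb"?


Comparing "aaacbbcd" and "bcdbbddb" position by position:
  Position 0: 'a' vs 'b' => differ
  Position 1: 'a' vs 'c' => differ
  Position 2: 'a' vs 'd' => differ
  Position 3: 'c' vs 'b' => differ
  Position 4: 'b' vs 'b' => same
  Position 5: 'b' vs 'd' => differ
  Position 6: 'c' vs 'd' => differ
  Position 7: 'd' vs 'b' => differ
Total differences (Hamming distance): 7

7


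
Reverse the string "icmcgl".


Input: icmcgl
Reading characters right to left:
  Position 5: 'l'
  Position 4: 'g'
  Position 3: 'c'
  Position 2: 'm'
  Position 1: 'c'
  Position 0: 'i'
Reversed: lgcmci

lgcmci


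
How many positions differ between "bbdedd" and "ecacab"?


Comparing "bbdedd" and "ecacab" position by position:
  Position 0: 'b' vs 'e' => DIFFER
  Position 1: 'b' vs 'c' => DIFFER
  Position 2: 'd' vs 'a' => DIFFER
  Position 3: 'e' vs 'c' => DIFFER
  Position 4: 'd' vs 'a' => DIFFER
  Position 5: 'd' vs 'b' => DIFFER
Positions that differ: 6

6


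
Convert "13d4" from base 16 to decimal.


Input: "13d4" in base 16
Positional expansion:
  Digit '1' (value 1) x 16^3 = 4096
  Digit '3' (value 3) x 16^2 = 768
  Digit 'd' (value 13) x 16^1 = 208
  Digit '4' (value 4) x 16^0 = 4
Sum = 5076

5076


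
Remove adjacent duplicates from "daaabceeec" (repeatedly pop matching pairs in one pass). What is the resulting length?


Input: daaabceeec
Stack-based adjacent duplicate removal:
  Read 'd': push. Stack: d
  Read 'a': push. Stack: da
  Read 'a': matches stack top 'a' => pop. Stack: d
  Read 'a': push. Stack: da
  Read 'b': push. Stack: dab
  Read 'c': push. Stack: dabc
  Read 'e': push. Stack: dabce
  Read 'e': matches stack top 'e' => pop. Stack: dabc
  Read 'e': push. Stack: dabce
  Read 'c': push. Stack: dabcec
Final stack: "dabcec" (length 6)

6


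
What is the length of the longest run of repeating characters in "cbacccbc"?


Input: "cbacccbc"
Scanning for longest run:
  Position 1 ('b'): new char, reset run to 1
  Position 2 ('a'): new char, reset run to 1
  Position 3 ('c'): new char, reset run to 1
  Position 4 ('c'): continues run of 'c', length=2
  Position 5 ('c'): continues run of 'c', length=3
  Position 6 ('b'): new char, reset run to 1
  Position 7 ('c'): new char, reset run to 1
Longest run: 'c' with length 3

3


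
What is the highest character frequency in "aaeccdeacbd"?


Input: aaeccdeacbd
Character counts:
  'a': 3
  'b': 1
  'c': 3
  'd': 2
  'e': 2
Maximum frequency: 3

3


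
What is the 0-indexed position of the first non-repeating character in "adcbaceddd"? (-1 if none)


Input: adcbaceddd
Character frequencies:
  'a': 2
  'b': 1
  'c': 2
  'd': 4
  'e': 1
Scanning left to right for freq == 1:
  Position 0 ('a'): freq=2, skip
  Position 1 ('d'): freq=4, skip
  Position 2 ('c'): freq=2, skip
  Position 3 ('b'): unique! => answer = 3

3


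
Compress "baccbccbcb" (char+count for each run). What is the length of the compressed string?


Input: baccbccbcb
Runs:
  'b' x 1 => "b1"
  'a' x 1 => "a1"
  'c' x 2 => "c2"
  'b' x 1 => "b1"
  'c' x 2 => "c2"
  'b' x 1 => "b1"
  'c' x 1 => "c1"
  'b' x 1 => "b1"
Compressed: "b1a1c2b1c2b1c1b1"
Compressed length: 16

16


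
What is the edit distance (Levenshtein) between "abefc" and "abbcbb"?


Computing edit distance: "abefc" -> "abbcbb"
DP table:
           a    b    b    c    b    b
      0    1    2    3    4    5    6
  a   1    0    1    2    3    4    5
  b   2    1    0    1    2    3    4
  e   3    2    1    1    2    3    4
  f   4    3    2    2    2    3    4
  c   5    4    3    3    2    3    4
Edit distance = dp[5][6] = 4

4


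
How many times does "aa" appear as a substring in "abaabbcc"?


Searching for "aa" in "abaabbcc"
Scanning each position:
  Position 0: "ab" => no
  Position 1: "ba" => no
  Position 2: "aa" => MATCH
  Position 3: "ab" => no
  Position 4: "bb" => no
  Position 5: "bc" => no
  Position 6: "cc" => no
Total occurrences: 1

1


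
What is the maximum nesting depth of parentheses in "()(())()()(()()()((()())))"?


Input: "()(())()()(()()()((()())))"
Tracking depth:
  Position 0 '(': depth becomes 1
  Position 1 ')': depth becomes 0
  Position 2 '(': depth becomes 1
  Position 3 '(': depth becomes 2
  Position 4 ')': depth becomes 1
  Position 5 ')': depth becomes 0
  Position 6 '(': depth becomes 1
  Position 7 ')': depth becomes 0
  Position 8 '(': depth becomes 1
  Position 9 ')': depth becomes 0
  Position 10 '(': depth becomes 1
  Position 11 '(': depth becomes 2
  Position 12 ')': depth becomes 1
  Position 13 '(': depth becomes 2
  Position 14 ')': depth becomes 1
  Position 15 '(': depth becomes 2
  Position 16 ')': depth becomes 1
  Position 17 '(': depth becomes 2
  Position 18 '(': depth becomes 3
  Position 19 '(': depth becomes 4
  Position 20 ')': depth becomes 3
  Position 21 '(': depth becomes 4
  Position 22 ')': depth becomes 3
  Position 23 ')': depth becomes 2
  Position 24 ')': depth becomes 1
  Position 25 ')': depth becomes 0
Maximum depth reached: 4

4


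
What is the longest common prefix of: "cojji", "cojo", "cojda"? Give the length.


Words: cojji, cojo, cojda
  Position 0: all 'c' => match
  Position 1: all 'o' => match
  Position 2: all 'j' => match
  Position 3: ('j', 'o', 'd') => mismatch, stop
LCP = "coj" (length 3)

3


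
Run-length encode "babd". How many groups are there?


Input: babd
Scanning for consecutive runs:
  Group 1: 'b' x 1 (positions 0-0)
  Group 2: 'a' x 1 (positions 1-1)
  Group 3: 'b' x 1 (positions 2-2)
  Group 4: 'd' x 1 (positions 3-3)
Total groups: 4

4


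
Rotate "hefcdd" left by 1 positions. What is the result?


Input: "hefcdd", rotate left by 1
First 1 characters: "h"
Remaining characters: "efcdd"
Concatenate remaining + first: "efcdd" + "h" = "efcddh"

efcddh


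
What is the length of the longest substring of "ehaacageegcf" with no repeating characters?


Input: "ehaacageegcf"
Sliding window (track last position of each char):
  Position 0 ('e'): window [0,0] length 1 -- new best
  Position 1 ('h'): window [0,1] length 2 -- new best
  Position 2 ('a'): window [0,2] length 3 -- new best
  Position 3 ('a'): repeat (last at 2), move window start to 3
  Position 3 ('a'): window [3,3] length 1
  Position 4 ('c'): window [3,4] length 2
  Position 5 ('a'): repeat (last at 3), move window start to 4
  Position 5 ('a'): window [4,5] length 2
  Position 6 ('g'): window [4,6] length 3
  Position 7 ('e'): window [4,7] length 4 -- new best
  Position 8 ('e'): repeat (last at 7), move window start to 8
  Position 8 ('e'): window [8,8] length 1
  Position 9 ('g'): window [8,9] length 2
  Position 10 ('c'): window [8,10] length 3
  Position 11 ('f'): window [8,11] length 4
Longest substring with no repeats: "cage" with length 4

4


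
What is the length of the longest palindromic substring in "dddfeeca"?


Input: "dddfeeca"
Checking substrings for palindromes:
  [0:3] "ddd" (len 3) => palindrome
  [0:2] "dd" (len 2) => palindrome
  [1:3] "dd" (len 2) => palindrome
  [4:6] "ee" (len 2) => palindrome
Longest palindromic substring: "ddd" with length 3

3


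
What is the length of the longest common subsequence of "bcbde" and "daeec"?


LCS of "bcbde" and "daeec"
DP table:
           d    a    e    e    c
      0    0    0    0    0    0
  b   0    0    0    0    0    0
  c   0    0    0    0    0    1
  b   0    0    0    0    0    1
  d   0    1    1    1    1    1
  e   0    1    1    2    2    2
LCS length = dp[5][5] = 2

2


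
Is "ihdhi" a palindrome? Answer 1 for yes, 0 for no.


Input: ihdhi
Reversed: ihdhi
  Compare pos 0 ('i') with pos 4 ('i'): match
  Compare pos 1 ('h') with pos 3 ('h'): match
Result: palindrome

1


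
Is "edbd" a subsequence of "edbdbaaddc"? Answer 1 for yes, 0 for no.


Check if "edbd" is a subsequence of "edbdbaaddc"
Greedy scan:
  Position 0 ('e'): matches sub[0] = 'e'
  Position 1 ('d'): matches sub[1] = 'd'
  Position 2 ('b'): matches sub[2] = 'b'
  Position 3 ('d'): matches sub[3] = 'd'
  Position 4 ('b'): no match needed
  Position 5 ('a'): no match needed
  Position 6 ('a'): no match needed
  Position 7 ('d'): no match needed
  Position 8 ('d'): no match needed
  Position 9 ('c'): no match needed
All 4 characters matched => is a subsequence

1


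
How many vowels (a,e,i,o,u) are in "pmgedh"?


Input: pmgedh
Checking each character:
  'p' at position 0: consonant
  'm' at position 1: consonant
  'g' at position 2: consonant
  'e' at position 3: vowel (running total: 1)
  'd' at position 4: consonant
  'h' at position 5: consonant
Total vowels: 1

1


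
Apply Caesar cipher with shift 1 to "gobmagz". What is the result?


Caesar cipher: shift "gobmagz" by 1
  'g' (pos 6) + 1 = pos 7 = 'h'
  'o' (pos 14) + 1 = pos 15 = 'p'
  'b' (pos 1) + 1 = pos 2 = 'c'
  'm' (pos 12) + 1 = pos 13 = 'n'
  'a' (pos 0) + 1 = pos 1 = 'b'
  'g' (pos 6) + 1 = pos 7 = 'h'
  'z' (pos 25) + 1 = pos 0 = 'a'
Result: hpcnbha

hpcnbha


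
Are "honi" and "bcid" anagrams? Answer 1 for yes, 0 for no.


Strings: "honi", "bcid"
Sorted first:  hino
Sorted second: bcdi
Differ at position 0: 'h' vs 'b' => not anagrams

0


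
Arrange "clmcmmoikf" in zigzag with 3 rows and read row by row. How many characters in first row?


Zigzag "clmcmmoikf" into 3 rows:
Placing characters:
  'c' => row 0
  'l' => row 1
  'm' => row 2
  'c' => row 1
  'm' => row 0
  'm' => row 1
  'o' => row 2
  'i' => row 1
  'k' => row 0
  'f' => row 1
Rows:
  Row 0: "cmk"
  Row 1: "lcmif"
  Row 2: "mo"
First row length: 3

3


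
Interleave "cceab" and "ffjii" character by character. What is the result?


Interleaving "cceab" and "ffjii":
  Position 0: 'c' from first, 'f' from second => "cf"
  Position 1: 'c' from first, 'f' from second => "cf"
  Position 2: 'e' from first, 'j' from second => "ej"
  Position 3: 'a' from first, 'i' from second => "ai"
  Position 4: 'b' from first, 'i' from second => "bi"
Result: cfcfejaibi

cfcfejaibi


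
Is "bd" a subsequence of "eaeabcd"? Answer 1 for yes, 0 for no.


Check if "bd" is a subsequence of "eaeabcd"
Greedy scan:
  Position 0 ('e'): no match needed
  Position 1 ('a'): no match needed
  Position 2 ('e'): no match needed
  Position 3 ('a'): no match needed
  Position 4 ('b'): matches sub[0] = 'b'
  Position 5 ('c'): no match needed
  Position 6 ('d'): matches sub[1] = 'd'
All 2 characters matched => is a subsequence

1


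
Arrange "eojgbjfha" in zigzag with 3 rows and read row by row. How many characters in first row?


Zigzag "eojgbjfha" into 3 rows:
Placing characters:
  'e' => row 0
  'o' => row 1
  'j' => row 2
  'g' => row 1
  'b' => row 0
  'j' => row 1
  'f' => row 2
  'h' => row 1
  'a' => row 0
Rows:
  Row 0: "eba"
  Row 1: "ogjh"
  Row 2: "jf"
First row length: 3

3


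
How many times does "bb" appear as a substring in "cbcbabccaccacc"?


Searching for "bb" in "cbcbabccaccacc"
Scanning each position:
  Position 0: "cb" => no
  Position 1: "bc" => no
  Position 2: "cb" => no
  Position 3: "ba" => no
  Position 4: "ab" => no
  Position 5: "bc" => no
  Position 6: "cc" => no
  Position 7: "ca" => no
  Position 8: "ac" => no
  Position 9: "cc" => no
  Position 10: "ca" => no
  Position 11: "ac" => no
  Position 12: "cc" => no
Total occurrences: 0

0


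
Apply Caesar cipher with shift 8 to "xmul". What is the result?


Caesar cipher: shift "xmul" by 8
  'x' (pos 23) + 8 = pos 5 = 'f'
  'm' (pos 12) + 8 = pos 20 = 'u'
  'u' (pos 20) + 8 = pos 2 = 'c'
  'l' (pos 11) + 8 = pos 19 = 't'
Result: fuct

fuct


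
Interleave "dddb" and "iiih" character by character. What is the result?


Interleaving "dddb" and "iiih":
  Position 0: 'd' from first, 'i' from second => "di"
  Position 1: 'd' from first, 'i' from second => "di"
  Position 2: 'd' from first, 'i' from second => "di"
  Position 3: 'b' from first, 'h' from second => "bh"
Result: dididibh

dididibh


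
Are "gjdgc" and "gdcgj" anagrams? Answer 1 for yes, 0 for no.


Strings: "gjdgc", "gdcgj"
Sorted first:  cdggj
Sorted second: cdggj
Sorted forms match => anagrams

1


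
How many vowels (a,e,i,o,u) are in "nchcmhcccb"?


Input: nchcmhcccb
Checking each character:
  'n' at position 0: consonant
  'c' at position 1: consonant
  'h' at position 2: consonant
  'c' at position 3: consonant
  'm' at position 4: consonant
  'h' at position 5: consonant
  'c' at position 6: consonant
  'c' at position 7: consonant
  'c' at position 8: consonant
  'b' at position 9: consonant
Total vowels: 0

0


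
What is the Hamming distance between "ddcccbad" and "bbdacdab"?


Comparing "ddcccbad" and "bbdacdab" position by position:
  Position 0: 'd' vs 'b' => differ
  Position 1: 'd' vs 'b' => differ
  Position 2: 'c' vs 'd' => differ
  Position 3: 'c' vs 'a' => differ
  Position 4: 'c' vs 'c' => same
  Position 5: 'b' vs 'd' => differ
  Position 6: 'a' vs 'a' => same
  Position 7: 'd' vs 'b' => differ
Total differences (Hamming distance): 6

6


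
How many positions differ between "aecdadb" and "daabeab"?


Comparing "aecdadb" and "daabeab" position by position:
  Position 0: 'a' vs 'd' => DIFFER
  Position 1: 'e' vs 'a' => DIFFER
  Position 2: 'c' vs 'a' => DIFFER
  Position 3: 'd' vs 'b' => DIFFER
  Position 4: 'a' vs 'e' => DIFFER
  Position 5: 'd' vs 'a' => DIFFER
  Position 6: 'b' vs 'b' => same
Positions that differ: 6

6


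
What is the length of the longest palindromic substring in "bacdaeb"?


Input: "bacdaeb"
Checking substrings for palindromes:
  No multi-char palindromic substrings found
Longest palindromic substring: "b" with length 1

1


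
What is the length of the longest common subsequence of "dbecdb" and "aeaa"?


LCS of "dbecdb" and "aeaa"
DP table:
           a    e    a    a
      0    0    0    0    0
  d   0    0    0    0    0
  b   0    0    0    0    0
  e   0    0    1    1    1
  c   0    0    1    1    1
  d   0    0    1    1    1
  b   0    0    1    1    1
LCS length = dp[6][4] = 1

1


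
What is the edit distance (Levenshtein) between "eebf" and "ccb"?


Computing edit distance: "eebf" -> "ccb"
DP table:
           c    c    b
      0    1    2    3
  e   1    1    2    3
  e   2    2    2    3
  b   3    3    3    2
  f   4    4    4    3
Edit distance = dp[4][3] = 3

3


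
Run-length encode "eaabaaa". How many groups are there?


Input: eaabaaa
Scanning for consecutive runs:
  Group 1: 'e' x 1 (positions 0-0)
  Group 2: 'a' x 2 (positions 1-2)
  Group 3: 'b' x 1 (positions 3-3)
  Group 4: 'a' x 3 (positions 4-6)
Total groups: 4

4


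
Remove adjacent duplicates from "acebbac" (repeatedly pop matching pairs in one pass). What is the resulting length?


Input: acebbac
Stack-based adjacent duplicate removal:
  Read 'a': push. Stack: a
  Read 'c': push. Stack: ac
  Read 'e': push. Stack: ace
  Read 'b': push. Stack: aceb
  Read 'b': matches stack top 'b' => pop. Stack: ace
  Read 'a': push. Stack: acea
  Read 'c': push. Stack: aceac
Final stack: "aceac" (length 5)

5


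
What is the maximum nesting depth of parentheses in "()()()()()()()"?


Input: "()()()()()()()"
Tracking depth:
  Position 0 '(': depth becomes 1
  Position 1 ')': depth becomes 0
  Position 2 '(': depth becomes 1
  Position 3 ')': depth becomes 0
  Position 4 '(': depth becomes 1
  Position 5 ')': depth becomes 0
  Position 6 '(': depth becomes 1
  Position 7 ')': depth becomes 0
  Position 8 '(': depth becomes 1
  Position 9 ')': depth becomes 0
  Position 10 '(': depth becomes 1
  Position 11 ')': depth becomes 0
  Position 12 '(': depth becomes 1
  Position 13 ')': depth becomes 0
Maximum depth reached: 1

1


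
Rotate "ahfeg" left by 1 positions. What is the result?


Input: "ahfeg", rotate left by 1
First 1 characters: "a"
Remaining characters: "hfeg"
Concatenate remaining + first: "hfeg" + "a" = "hfega"

hfega


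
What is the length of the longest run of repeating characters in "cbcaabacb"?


Input: "cbcaabacb"
Scanning for longest run:
  Position 1 ('b'): new char, reset run to 1
  Position 2 ('c'): new char, reset run to 1
  Position 3 ('a'): new char, reset run to 1
  Position 4 ('a'): continues run of 'a', length=2
  Position 5 ('b'): new char, reset run to 1
  Position 6 ('a'): new char, reset run to 1
  Position 7 ('c'): new char, reset run to 1
  Position 8 ('b'): new char, reset run to 1
Longest run: 'a' with length 2

2


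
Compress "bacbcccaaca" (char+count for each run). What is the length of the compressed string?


Input: bacbcccaaca
Runs:
  'b' x 1 => "b1"
  'a' x 1 => "a1"
  'c' x 1 => "c1"
  'b' x 1 => "b1"
  'c' x 3 => "c3"
  'a' x 2 => "a2"
  'c' x 1 => "c1"
  'a' x 1 => "a1"
Compressed: "b1a1c1b1c3a2c1a1"
Compressed length: 16

16


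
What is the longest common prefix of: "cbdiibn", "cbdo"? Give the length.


Words: cbdiibn, cbdo
  Position 0: all 'c' => match
  Position 1: all 'b' => match
  Position 2: all 'd' => match
  Position 3: ('i', 'o') => mismatch, stop
LCP = "cbd" (length 3)

3


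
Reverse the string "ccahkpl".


Input: ccahkpl
Reading characters right to left:
  Position 6: 'l'
  Position 5: 'p'
  Position 4: 'k'
  Position 3: 'h'
  Position 2: 'a'
  Position 1: 'c'
  Position 0: 'c'
Reversed: lpkhacc

lpkhacc


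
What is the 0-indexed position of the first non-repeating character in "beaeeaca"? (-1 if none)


Input: beaeeaca
Character frequencies:
  'a': 3
  'b': 1
  'c': 1
  'e': 3
Scanning left to right for freq == 1:
  Position 0 ('b'): unique! => answer = 0

0


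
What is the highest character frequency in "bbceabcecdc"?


Input: bbceabcecdc
Character counts:
  'a': 1
  'b': 3
  'c': 4
  'd': 1
  'e': 2
Maximum frequency: 4

4
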